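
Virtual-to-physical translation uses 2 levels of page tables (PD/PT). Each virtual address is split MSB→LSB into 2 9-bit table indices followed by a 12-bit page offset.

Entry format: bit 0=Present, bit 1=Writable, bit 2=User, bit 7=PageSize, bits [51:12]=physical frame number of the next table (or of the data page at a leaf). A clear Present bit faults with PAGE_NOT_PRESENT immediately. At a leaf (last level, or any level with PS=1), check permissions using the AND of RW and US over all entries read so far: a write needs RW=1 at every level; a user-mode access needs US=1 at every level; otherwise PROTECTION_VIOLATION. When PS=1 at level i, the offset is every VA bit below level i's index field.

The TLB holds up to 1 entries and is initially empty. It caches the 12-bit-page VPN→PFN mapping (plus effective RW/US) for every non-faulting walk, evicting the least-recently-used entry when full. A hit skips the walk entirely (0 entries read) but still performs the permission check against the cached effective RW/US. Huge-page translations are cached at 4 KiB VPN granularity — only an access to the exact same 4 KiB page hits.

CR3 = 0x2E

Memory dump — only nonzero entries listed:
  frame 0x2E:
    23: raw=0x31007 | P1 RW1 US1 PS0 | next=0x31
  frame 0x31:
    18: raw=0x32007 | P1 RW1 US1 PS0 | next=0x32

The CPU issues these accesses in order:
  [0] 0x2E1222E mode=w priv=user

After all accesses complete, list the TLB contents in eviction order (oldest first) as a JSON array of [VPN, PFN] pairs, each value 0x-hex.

Trace:
#0 VA=0x2E1222E (w,user):
  lvl0: tbl 0x2E, slot 23 ⇒ 0x31007 (P1/RW1/US1/PS0)
  lvl1: tbl 0x31, slot 18 ⇒ 0x32007 (P1/RW1/US1/PS0)
  ⇒ phys 0x3222E  [2 reads]

TLB: [["0x2E12", "0x32"]]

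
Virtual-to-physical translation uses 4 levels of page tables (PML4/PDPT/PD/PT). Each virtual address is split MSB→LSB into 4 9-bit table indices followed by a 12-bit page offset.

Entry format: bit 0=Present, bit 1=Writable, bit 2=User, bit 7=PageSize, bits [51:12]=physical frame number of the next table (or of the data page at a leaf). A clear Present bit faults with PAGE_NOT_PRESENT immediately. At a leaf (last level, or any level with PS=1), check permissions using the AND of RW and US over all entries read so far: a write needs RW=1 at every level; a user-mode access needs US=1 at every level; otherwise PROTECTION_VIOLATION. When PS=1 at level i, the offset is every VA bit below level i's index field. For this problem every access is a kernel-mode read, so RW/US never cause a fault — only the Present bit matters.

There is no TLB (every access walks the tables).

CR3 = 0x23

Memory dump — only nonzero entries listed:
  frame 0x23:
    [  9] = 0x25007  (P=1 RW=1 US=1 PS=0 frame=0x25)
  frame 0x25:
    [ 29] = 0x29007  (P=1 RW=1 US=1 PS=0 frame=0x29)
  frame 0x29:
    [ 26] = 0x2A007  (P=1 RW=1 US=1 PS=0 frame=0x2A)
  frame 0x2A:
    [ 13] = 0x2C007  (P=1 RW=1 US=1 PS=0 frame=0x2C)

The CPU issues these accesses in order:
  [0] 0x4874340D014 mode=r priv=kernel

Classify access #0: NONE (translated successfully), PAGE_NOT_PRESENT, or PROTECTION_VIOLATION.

Trace:
#0 VA=0x4874340D014 (r,kernel):
  L0: frame=0x23 idx=9 entry=0x25007 [P=1 RW=1 US=1 PS=0]
  L1: frame=0x25 idx=29 entry=0x29007 [P=1 RW=1 US=1 PS=0]
  L2: frame=0x29 idx=26 entry=0x2A007 [P=1 RW=1 US=1 PS=0]
  L3: frame=0x2A idx=13 entry=0x2C007 [P=1 RW=1 US=1 PS=0]
  ✓ 0x2C014  — 4 lookups

Access #0 fault: NONE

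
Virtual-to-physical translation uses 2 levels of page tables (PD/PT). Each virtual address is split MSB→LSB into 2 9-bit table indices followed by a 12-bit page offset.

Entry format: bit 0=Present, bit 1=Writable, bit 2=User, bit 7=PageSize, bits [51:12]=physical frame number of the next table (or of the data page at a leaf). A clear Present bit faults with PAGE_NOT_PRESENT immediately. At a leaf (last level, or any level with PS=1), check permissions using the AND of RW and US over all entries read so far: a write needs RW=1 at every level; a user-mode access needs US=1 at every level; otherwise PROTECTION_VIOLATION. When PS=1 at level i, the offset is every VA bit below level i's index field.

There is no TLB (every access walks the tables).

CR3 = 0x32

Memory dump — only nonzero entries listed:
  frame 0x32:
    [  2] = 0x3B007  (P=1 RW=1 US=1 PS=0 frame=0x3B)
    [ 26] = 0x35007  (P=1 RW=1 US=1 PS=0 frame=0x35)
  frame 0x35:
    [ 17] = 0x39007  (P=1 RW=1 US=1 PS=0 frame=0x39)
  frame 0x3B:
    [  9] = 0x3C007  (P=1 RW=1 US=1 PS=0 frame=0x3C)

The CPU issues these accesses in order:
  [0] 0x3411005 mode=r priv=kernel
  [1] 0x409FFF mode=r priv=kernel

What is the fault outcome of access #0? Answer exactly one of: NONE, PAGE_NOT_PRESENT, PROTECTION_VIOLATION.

Walk each access:
#0 VA=0x3411005 (r,kernel):
  lvl0: tbl 0x32, slot 26 ⇒ 0x35007 (P1/RW1/US1/PS0)
  lvl1: tbl 0x35, slot 17 ⇒ 0x39007 (P1/RW1/US1/PS0)
  → PA=0x39005  (2 entries read)
#1 VA=0x409FFF (r,kernel):
  lvl0: tbl 0x32, slot 2 ⇒ 0x3B007 (P1/RW1/US1/PS0)
  lvl1: tbl 0x3B, slot 9 ⇒ 0x3C007 (P1/RW1/US1/PS0)
  → PA=0x3CFFF  (2 entries read)

Access #0 fault: NONE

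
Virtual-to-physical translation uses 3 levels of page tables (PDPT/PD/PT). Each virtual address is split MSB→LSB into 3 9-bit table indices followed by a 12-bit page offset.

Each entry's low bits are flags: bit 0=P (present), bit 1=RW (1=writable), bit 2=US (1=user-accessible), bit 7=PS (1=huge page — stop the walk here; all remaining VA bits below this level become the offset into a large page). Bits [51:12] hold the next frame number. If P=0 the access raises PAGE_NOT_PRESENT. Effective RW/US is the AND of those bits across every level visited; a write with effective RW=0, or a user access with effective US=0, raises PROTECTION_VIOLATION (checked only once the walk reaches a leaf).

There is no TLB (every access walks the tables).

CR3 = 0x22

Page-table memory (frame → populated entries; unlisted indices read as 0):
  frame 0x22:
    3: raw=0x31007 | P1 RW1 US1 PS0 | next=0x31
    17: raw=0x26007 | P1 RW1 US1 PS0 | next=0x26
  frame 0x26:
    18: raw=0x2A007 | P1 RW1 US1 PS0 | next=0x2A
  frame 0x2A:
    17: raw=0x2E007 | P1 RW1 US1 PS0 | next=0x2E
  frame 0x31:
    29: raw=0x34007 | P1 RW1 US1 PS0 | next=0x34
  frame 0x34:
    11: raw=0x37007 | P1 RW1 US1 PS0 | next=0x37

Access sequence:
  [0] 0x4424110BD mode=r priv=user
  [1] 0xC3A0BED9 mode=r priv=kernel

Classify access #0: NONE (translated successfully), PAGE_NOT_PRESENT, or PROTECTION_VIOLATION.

Trace:
#0 VA=0x4424110BD (r,user):
  [0] read 0x22 idx=17: raw=0x26007 flags P=1 W=1 U=1 S=0
  [1] read 0x26 idx=18: raw=0x2A007 flags P=1 W=1 U=1 S=0
  [2] read 0x2A idx=17: raw=0x2E007 flags P=1 W=1 U=1 S=0
  ✓ 0x2E0BD  — 3 lookups
#1 VA=0xC3A0BED9 (r,kernel):
  [0] read 0x22 idx=3: raw=0x31007 flags P=1 W=1 U=1 S=0
  [1] read 0x31 idx=29: raw=0x34007 flags P=1 W=1 U=1 S=0
  [2] read 0x34 idx=11: raw=0x37007 flags P=1 W=1 U=1 S=0
  ✓ 0x37ED9  — 3 lookups

Access #0 fault: NONE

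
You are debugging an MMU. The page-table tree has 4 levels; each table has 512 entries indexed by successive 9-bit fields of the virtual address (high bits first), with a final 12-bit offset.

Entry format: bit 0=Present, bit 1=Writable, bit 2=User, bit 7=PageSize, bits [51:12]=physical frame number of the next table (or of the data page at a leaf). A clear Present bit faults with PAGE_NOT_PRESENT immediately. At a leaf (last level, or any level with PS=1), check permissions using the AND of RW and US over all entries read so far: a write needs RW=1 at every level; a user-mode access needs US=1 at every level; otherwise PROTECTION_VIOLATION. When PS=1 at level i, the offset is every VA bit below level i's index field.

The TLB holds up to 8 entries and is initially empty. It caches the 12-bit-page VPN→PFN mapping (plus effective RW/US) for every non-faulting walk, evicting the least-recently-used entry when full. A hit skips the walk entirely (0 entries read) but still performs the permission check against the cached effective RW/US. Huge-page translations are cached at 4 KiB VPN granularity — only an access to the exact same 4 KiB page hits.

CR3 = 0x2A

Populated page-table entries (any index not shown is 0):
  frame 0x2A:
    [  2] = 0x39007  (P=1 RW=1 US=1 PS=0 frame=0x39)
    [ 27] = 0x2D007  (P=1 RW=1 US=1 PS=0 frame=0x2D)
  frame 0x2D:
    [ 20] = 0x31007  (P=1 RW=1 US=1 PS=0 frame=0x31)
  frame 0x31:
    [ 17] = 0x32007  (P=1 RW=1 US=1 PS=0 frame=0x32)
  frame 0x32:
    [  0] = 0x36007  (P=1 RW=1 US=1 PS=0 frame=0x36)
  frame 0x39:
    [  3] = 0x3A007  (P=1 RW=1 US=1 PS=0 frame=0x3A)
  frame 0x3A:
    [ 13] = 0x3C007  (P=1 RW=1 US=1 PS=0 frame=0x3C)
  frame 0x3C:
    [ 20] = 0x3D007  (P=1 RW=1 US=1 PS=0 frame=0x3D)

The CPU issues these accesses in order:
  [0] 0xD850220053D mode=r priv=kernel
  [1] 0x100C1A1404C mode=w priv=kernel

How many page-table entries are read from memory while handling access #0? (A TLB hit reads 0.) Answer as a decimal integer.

Trace:
#0 VA=0xD850220053D (r,kernel):
  lvl0: tbl 0x2A, slot 27 ⇒ 0x2D007 (P1/RW1/US1/PS0)
  lvl1: tbl 0x2D, slot 20 ⇒ 0x31007 (P1/RW1/US1/PS0)
  lvl2: tbl 0x31, slot 17 ⇒ 0x32007 (P1/RW1/US1/PS0)
  lvl3: tbl 0x32, slot 0 ⇒ 0x36007 (P1/RW1/US1/PS0)
  → PA=0x3653D  (4 entries read)
#1 VA=0x100C1A1404C (w,kernel):
  lvl0: tbl 0x2A, slot 2 ⇒ 0x39007 (P1/RW1/US1/PS0)
  lvl1: tbl 0x39, slot 3 ⇒ 0x3A007 (P1/RW1/US1/PS0)
  lvl2: tbl 0x3A, slot 13 ⇒ 0x3C007 (P1/RW1/US1/PS0)
  lvl3: tbl 0x3C, slot 20 ⇒ 0x3D007 (P1/RW1/US1/PS0)
  → PA=0x3D04C  (4 entries read)

Entries read for #0: 4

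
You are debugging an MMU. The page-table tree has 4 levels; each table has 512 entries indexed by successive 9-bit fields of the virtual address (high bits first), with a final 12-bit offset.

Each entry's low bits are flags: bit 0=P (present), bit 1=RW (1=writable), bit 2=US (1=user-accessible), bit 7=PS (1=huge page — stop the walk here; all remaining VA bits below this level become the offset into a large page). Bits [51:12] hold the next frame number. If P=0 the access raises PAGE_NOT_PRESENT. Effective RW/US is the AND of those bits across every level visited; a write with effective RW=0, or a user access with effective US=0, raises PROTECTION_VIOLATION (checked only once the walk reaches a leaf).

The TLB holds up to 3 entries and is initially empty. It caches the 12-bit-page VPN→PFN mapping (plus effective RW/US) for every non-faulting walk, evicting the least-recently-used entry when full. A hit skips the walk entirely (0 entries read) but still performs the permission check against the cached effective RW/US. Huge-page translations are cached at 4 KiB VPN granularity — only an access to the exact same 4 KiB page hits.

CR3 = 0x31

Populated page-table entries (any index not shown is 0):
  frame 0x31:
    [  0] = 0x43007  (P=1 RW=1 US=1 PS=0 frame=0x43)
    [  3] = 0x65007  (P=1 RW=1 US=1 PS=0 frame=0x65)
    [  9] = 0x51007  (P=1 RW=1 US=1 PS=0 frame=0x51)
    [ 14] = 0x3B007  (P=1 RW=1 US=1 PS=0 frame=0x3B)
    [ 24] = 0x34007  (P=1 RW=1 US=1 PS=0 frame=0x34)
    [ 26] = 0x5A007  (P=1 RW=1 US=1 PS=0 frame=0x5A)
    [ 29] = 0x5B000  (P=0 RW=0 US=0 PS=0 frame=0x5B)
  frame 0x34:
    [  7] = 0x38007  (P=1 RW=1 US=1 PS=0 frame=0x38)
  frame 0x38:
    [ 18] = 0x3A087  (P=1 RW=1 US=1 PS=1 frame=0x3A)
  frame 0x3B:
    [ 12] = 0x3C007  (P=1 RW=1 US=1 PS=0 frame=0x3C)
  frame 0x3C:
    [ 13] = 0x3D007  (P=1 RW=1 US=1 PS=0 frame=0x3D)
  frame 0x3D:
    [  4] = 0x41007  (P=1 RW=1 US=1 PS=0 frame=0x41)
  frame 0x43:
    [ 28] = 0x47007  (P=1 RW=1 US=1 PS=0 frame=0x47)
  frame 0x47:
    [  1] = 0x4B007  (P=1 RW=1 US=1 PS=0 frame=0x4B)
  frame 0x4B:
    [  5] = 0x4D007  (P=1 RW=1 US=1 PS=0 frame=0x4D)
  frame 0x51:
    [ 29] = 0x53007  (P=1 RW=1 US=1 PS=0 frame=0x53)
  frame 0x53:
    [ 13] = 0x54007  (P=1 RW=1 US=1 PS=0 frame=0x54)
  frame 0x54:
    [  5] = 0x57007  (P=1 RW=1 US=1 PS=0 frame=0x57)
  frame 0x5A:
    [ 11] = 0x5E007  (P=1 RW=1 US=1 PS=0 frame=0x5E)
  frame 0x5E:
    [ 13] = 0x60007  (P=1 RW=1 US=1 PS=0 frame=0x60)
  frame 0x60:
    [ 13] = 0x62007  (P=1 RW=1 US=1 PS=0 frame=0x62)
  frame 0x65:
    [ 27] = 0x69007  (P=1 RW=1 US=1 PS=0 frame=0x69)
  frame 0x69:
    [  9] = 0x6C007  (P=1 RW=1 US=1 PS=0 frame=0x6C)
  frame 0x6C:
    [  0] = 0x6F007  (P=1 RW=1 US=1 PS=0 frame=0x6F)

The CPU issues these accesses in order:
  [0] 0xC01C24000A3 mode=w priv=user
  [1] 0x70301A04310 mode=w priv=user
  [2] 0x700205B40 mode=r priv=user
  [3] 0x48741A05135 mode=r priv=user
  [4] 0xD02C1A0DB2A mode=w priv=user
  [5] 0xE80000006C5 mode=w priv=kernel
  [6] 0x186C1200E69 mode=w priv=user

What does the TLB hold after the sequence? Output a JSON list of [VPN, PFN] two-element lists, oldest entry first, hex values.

Walk each access:
#0 VA=0xC01C24000A3 (w,user):
  L0 @0x31[24] → 0x34007  P=1,RW=1,US=1,PS=0
  L1 @0x34[7] → 0x38007  P=1,RW=1,US=1,PS=0
  L2 @0x38[18] → 0x3A087  P=1,RW=1,US=1,PS=1
  ⇒ phys 0x3A0A3 (huge @L2)  [3 reads]
#1 VA=0x70301A04310 (w,user):
  L0 @0x31[14] → 0x3B007  P=1,RW=1,US=1,PS=0
  L1 @0x3B[12] → 0x3C007  P=1,RW=1,US=1,PS=0
  L2 @0x3C[13] → 0x3D007  P=1,RW=1,US=1,PS=0
  L3 @0x3D[4] → 0x41007  P=1,RW=1,US=1,PS=0
  ⇒ phys 0x41310  [4 reads]
#2 VA=0x700205B40 (r,user):
  L0 @0x31[0] → 0x43007  P=1,RW=1,US=1,PS=0
  L1 @0x43[28] → 0x47007  P=1,RW=1,US=1,PS=0
  L2 @0x47[1] → 0x4B007  P=1,RW=1,US=1,PS=0
  L3 @0x4B[5] → 0x4D007  P=1,RW=1,US=1,PS=0
  ⇒ phys 0x4DB40  [4 reads]
#3 VA=0x48741A05135 (r,user):
  L0 @0x31[9] → 0x51007  P=1,RW=1,US=1,PS=0
  L1 @0x51[29] → 0x53007  P=1,RW=1,US=1,PS=0
  L2 @0x53[13] → 0x54007  P=1,RW=1,US=1,PS=0
  L3 @0x54[5] → 0x57007  P=1,RW=1,US=1,PS=0
  ⇒ phys 0x57135  [4 reads]
#4 VA=0xD02C1A0DB2A (w,user):
  L0 @0x31[26] → 0x5A007  P=1,RW=1,US=1,PS=0
  L1 @0x5A[11] → 0x5E007  P=1,RW=1,US=1,PS=0
  L2 @0x5E[13] → 0x60007  P=1,RW=1,US=1,PS=0
  L3 @0x60[13] → 0x62007  P=1,RW=1,US=1,PS=0
  ⇒ phys 0x62B2A  [4 reads]
#5 VA=0xE80000006C5 (w,kernel):
  L0 @0x31[29] → 0x5B000  P=0,RW=0,US=0,PS=0
  ✗ PAGE_NOT_PRESENT  [1 reads]
#6 VA=0x186C1200E69 (w,user):
  L0 @0x31[3] → 0x65007  P=1,RW=1,US=1,PS=0
  L1 @0x65[27] → 0x69007  P=1,RW=1,US=1,PS=0
  L2 @0x69[9] → 0x6C007  P=1,RW=1,US=1,PS=0
  L3 @0x6C[0] → 0x6F007  P=1,RW=1,US=1,PS=0
  ⇒ phys 0x6FE69  [4 reads]

TLB: [["0x48741A05", "0x57"], ["0xD02C1A0D", "0x62"], ["0x186C1200", "0x6F"]]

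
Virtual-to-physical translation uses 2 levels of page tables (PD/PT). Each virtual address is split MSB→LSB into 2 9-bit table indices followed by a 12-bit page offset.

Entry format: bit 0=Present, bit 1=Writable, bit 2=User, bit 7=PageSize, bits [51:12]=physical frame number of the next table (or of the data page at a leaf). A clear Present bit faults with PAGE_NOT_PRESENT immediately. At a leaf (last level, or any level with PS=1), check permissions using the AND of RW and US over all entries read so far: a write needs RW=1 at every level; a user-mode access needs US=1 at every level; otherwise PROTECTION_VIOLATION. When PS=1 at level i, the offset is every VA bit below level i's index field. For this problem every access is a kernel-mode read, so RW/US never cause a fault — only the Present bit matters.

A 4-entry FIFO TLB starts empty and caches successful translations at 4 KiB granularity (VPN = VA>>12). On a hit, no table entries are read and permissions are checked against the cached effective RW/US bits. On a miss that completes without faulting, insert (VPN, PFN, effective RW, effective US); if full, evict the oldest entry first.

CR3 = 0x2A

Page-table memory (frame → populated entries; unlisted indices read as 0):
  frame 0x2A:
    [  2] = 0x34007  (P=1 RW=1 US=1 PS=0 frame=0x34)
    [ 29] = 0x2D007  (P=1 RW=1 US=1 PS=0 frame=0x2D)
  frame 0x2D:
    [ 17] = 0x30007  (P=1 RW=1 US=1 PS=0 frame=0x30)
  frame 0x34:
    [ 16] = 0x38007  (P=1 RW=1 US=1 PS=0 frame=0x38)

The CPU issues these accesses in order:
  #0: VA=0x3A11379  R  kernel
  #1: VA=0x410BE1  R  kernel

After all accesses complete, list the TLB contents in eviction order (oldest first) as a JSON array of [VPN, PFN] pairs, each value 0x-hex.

Per-access translation:
#0 VA=0x3A11379 (r,kernel):
  L0: frame=0x2A idx=29 entry=0x2D007 [P=1 RW=1 US=1 PS=0]
  L1: frame=0x2D idx=17 entry=0x30007 [P=1 RW=1 US=1 PS=0]
  ⇒ phys 0x30379  [2 reads]
#1 VA=0x410BE1 (r,kernel):
  L0: frame=0x2A idx=2 entry=0x34007 [P=1 RW=1 US=1 PS=0]
  L1: frame=0x34 idx=16 entry=0x38007 [P=1 RW=1 US=1 PS=0]
  ⇒ phys 0x38BE1  [2 reads]

TLB: [["0x3A11", "0x30"], ["0x410", "0x38"]]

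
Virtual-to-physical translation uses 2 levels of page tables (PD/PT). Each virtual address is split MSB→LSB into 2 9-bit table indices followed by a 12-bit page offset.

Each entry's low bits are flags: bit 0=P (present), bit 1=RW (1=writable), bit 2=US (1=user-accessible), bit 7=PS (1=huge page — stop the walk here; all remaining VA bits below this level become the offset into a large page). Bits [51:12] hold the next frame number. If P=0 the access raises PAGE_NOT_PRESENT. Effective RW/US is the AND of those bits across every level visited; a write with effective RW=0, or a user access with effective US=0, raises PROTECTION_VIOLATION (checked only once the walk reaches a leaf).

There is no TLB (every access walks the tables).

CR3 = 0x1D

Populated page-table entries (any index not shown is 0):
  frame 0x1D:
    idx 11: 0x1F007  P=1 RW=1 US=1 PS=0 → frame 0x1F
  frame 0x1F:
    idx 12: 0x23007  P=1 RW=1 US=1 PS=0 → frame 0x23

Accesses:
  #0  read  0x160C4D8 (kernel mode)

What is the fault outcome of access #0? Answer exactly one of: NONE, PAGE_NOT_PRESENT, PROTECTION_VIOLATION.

Walk each access:
#0 VA=0x160C4D8 (r,kernel):
  [0] read 0x1D idx=11: raw=0x1F007 flags P=1 W=1 U=1 S=0
  [1] read 0x1F idx=12: raw=0x23007 flags P=1 W=1 U=1 S=0
  → PA=0x234D8  (2 entries read)

Access #0 fault: NONE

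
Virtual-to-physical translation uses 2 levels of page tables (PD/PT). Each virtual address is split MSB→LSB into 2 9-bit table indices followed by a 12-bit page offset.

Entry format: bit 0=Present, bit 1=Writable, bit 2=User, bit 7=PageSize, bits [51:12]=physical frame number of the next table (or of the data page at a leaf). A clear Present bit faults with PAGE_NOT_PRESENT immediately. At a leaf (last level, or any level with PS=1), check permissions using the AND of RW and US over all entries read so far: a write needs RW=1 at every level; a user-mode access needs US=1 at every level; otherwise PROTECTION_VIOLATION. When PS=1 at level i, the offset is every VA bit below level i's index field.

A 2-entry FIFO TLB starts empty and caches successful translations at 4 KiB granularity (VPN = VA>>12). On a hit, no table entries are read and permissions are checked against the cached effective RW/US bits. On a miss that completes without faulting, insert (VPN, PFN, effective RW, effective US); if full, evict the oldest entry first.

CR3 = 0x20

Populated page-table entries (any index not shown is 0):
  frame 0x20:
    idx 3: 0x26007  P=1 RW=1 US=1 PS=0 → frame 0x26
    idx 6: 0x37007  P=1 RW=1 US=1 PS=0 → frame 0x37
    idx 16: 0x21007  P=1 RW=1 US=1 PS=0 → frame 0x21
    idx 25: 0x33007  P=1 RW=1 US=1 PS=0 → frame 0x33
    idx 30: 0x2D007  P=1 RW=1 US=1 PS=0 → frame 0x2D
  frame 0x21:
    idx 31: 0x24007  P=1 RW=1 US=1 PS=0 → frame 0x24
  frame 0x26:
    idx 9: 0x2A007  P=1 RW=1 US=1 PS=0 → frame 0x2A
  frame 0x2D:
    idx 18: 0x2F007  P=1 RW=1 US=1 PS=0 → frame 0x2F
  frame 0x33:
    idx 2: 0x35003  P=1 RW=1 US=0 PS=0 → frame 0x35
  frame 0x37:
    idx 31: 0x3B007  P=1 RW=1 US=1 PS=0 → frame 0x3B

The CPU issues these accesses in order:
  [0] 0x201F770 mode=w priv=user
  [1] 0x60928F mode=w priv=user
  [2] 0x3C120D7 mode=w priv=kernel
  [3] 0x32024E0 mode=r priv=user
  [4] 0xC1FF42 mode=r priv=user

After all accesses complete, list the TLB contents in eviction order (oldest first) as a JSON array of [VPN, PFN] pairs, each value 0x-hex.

Trace:
#0 VA=0x201F770 (w,user):
  L0: frame=0x20 idx=16 entry=0x21007 [P=1 RW=1 US=1 PS=0]
  L1: frame=0x21 idx=31 entry=0x24007 [P=1 RW=1 US=1 PS=0]
  ✓ 0x24770  — 2 lookups
#1 VA=0x60928F (w,user):
  L0: frame=0x20 idx=3 entry=0x26007 [P=1 RW=1 US=1 PS=0]
  L1: frame=0x26 idx=9 entry=0x2A007 [P=1 RW=1 US=1 PS=0]
  ✓ 0x2A28F  — 2 lookups
#2 VA=0x3C120D7 (w,kernel):
  L0: frame=0x20 idx=30 entry=0x2D007 [P=1 RW=1 US=1 PS=0]
  L1: frame=0x2D idx=18 entry=0x2F007 [P=1 RW=1 US=1 PS=0]
  ✓ 0x2F0D7  — 2 lookups
#3 VA=0x32024E0 (r,user):
  L0: frame=0x20 idx=25 entry=0x33007 [P=1 RW=1 US=1 PS=0]
  L1: frame=0x33 idx=2 entry=0x35003 [P=1 RW=1 US=0 PS=0]
  ✗ PROTECTION_VIOLATION  [2 reads]
#4 VA=0xC1FF42 (r,user):
  L0: frame=0x20 idx=6 entry=0x37007 [P=1 RW=1 US=1 PS=0]
  L1: frame=0x37 idx=31 entry=0x3B007 [P=1 RW=1 US=1 PS=0]
  ✓ 0x3BF42  — 2 lookups

TLB: [["0x3C12", "0x2F"], ["0xC1F", "0x3B"]]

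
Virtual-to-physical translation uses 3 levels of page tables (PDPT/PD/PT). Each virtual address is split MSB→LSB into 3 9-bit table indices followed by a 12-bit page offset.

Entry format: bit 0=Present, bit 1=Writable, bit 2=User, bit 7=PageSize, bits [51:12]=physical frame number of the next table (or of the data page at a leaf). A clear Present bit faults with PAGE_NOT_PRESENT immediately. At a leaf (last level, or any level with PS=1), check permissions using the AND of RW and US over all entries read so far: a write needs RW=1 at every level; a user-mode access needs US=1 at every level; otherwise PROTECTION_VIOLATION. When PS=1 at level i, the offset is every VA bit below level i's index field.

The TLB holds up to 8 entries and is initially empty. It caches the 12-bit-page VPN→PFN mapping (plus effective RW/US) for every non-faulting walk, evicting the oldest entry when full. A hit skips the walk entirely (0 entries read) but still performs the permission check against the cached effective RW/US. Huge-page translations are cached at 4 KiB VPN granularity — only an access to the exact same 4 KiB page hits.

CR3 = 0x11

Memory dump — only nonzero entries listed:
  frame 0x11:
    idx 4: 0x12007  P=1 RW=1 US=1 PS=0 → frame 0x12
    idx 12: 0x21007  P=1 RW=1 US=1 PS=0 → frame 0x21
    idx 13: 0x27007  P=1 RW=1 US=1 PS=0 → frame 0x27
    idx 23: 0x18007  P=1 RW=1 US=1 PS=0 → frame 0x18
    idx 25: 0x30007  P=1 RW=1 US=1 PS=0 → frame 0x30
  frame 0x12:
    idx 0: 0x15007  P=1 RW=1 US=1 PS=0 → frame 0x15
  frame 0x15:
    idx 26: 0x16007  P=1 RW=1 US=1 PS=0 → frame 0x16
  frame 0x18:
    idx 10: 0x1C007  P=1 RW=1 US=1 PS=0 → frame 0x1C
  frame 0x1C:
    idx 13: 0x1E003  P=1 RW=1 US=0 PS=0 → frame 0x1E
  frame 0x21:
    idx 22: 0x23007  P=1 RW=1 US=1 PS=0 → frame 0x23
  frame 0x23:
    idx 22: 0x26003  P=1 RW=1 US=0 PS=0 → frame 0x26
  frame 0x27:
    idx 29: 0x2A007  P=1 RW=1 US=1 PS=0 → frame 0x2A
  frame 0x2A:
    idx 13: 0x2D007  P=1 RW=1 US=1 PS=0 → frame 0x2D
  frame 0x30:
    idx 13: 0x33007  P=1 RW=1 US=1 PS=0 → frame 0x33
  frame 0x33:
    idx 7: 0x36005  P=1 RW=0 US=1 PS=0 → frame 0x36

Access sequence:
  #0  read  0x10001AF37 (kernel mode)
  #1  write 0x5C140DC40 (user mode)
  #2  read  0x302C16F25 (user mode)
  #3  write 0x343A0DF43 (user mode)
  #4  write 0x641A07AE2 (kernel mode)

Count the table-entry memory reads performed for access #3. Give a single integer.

Per-access translation:
#0 VA=0x10001AF37 (r,kernel):
  lvl0: tbl 0x11, slot 4 ⇒ 0x12007 (P1/RW1/US1/PS0)
  lvl1: tbl 0x12, slot 0 ⇒ 0x15007 (P1/RW1/US1/PS0)
  lvl2: tbl 0x15, slot 26 ⇒ 0x16007 (P1/RW1/US1/PS0)
  → PA=0x16F37  (3 entries read)
#1 VA=0x5C140DC40 (w,user):
  lvl0: tbl 0x11, slot 23 ⇒ 0x18007 (P1/RW1/US1/PS0)
  lvl1: tbl 0x18, slot 10 ⇒ 0x1C007 (P1/RW1/US1/PS0)
  lvl2: tbl 0x1C, slot 13 ⇒ 0x1E003 (P1/RW1/US0/PS0)
  → PROTECTION_VIOLATION  (3 entries read)
#2 VA=0x302C16F25 (r,user):
  lvl0: tbl 0x11, slot 12 ⇒ 0x21007 (P1/RW1/US1/PS0)
  lvl1: tbl 0x21, slot 22 ⇒ 0x23007 (P1/RW1/US1/PS0)
  lvl2: tbl 0x23, slot 22 ⇒ 0x26003 (P1/RW1/US0/PS0)
  → PROTECTION_VIOLATION  (3 entries read)
#3 VA=0x343A0DF43 (w,user):
  lvl0: tbl 0x11, slot 13 ⇒ 0x27007 (P1/RW1/US1/PS0)
  lvl1: tbl 0x27, slot 29 ⇒ 0x2A007 (P1/RW1/US1/PS0)
  lvl2: tbl 0x2A, slot 13 ⇒ 0x2D007 (P1/RW1/US1/PS0)
  → PA=0x2DF43  (3 entries read)
#4 VA=0x641A07AE2 (w,kernel):
  lvl0: tbl 0x11, slot 25 ⇒ 0x30007 (P1/RW1/US1/PS0)
  lvl1: tbl 0x30, slot 13 ⇒ 0x33007 (P1/RW1/US1/PS0)
  lvl2: tbl 0x33, slot 7 ⇒ 0x36005 (P1/RW0/US1/PS0)
  → PROTECTION_VIOLATION  (3 entries read)

Entries read for #3: 3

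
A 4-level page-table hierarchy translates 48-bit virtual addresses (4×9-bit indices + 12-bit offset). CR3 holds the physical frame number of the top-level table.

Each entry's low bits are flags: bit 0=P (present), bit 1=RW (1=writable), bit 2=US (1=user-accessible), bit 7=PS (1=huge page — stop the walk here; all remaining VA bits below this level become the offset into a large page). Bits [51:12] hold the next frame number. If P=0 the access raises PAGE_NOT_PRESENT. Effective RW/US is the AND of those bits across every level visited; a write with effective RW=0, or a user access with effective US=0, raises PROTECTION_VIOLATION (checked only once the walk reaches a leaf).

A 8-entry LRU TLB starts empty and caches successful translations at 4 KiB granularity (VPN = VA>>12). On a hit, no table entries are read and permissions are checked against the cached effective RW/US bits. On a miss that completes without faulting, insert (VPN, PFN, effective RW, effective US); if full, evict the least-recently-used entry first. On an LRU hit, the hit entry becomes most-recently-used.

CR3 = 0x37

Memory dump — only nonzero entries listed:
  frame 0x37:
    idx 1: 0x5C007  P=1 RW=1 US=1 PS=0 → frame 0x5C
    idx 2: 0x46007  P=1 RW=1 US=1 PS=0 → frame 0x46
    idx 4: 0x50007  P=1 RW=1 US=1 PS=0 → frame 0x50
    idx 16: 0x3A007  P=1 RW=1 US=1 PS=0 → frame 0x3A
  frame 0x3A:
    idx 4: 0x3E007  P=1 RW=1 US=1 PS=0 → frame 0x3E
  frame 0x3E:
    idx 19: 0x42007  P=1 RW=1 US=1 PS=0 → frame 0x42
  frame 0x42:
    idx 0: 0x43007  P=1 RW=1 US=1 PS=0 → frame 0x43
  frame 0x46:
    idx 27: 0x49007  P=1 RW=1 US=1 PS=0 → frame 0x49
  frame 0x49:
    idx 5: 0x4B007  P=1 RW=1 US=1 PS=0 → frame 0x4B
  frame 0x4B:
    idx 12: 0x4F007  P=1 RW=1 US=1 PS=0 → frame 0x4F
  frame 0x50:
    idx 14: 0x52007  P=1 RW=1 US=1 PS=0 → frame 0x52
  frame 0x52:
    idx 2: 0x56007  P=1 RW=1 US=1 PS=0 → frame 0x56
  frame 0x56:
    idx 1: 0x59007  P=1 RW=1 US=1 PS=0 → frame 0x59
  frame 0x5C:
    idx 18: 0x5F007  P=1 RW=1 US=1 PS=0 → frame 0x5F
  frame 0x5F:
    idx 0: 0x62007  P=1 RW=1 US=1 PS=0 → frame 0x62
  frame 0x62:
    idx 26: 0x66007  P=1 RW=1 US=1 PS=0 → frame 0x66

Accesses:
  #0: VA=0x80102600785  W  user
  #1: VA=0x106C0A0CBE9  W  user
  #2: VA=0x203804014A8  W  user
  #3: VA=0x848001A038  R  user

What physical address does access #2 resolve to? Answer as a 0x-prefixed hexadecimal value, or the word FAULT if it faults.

Trace:
#0 VA=0x80102600785 (w,user):
  L0: frame=0x37 idx=16 entry=0x3A007 [P=1 RW=1 US=1 PS=0]
  L1: frame=0x3A idx=4 entry=0x3E007 [P=1 RW=1 US=1 PS=0]
  L2: frame=0x3E idx=19 entry=0x42007 [P=1 RW=1 US=1 PS=0]
  L3: frame=0x42 idx=0 entry=0x43007 [P=1 RW=1 US=1 PS=0]
  ⇒ phys 0x43785  [4 reads]
#1 VA=0x106C0A0CBE9 (w,user):
  L0: frame=0x37 idx=2 entry=0x46007 [P=1 RW=1 US=1 PS=0]
  L1: frame=0x46 idx=27 entry=0x49007 [P=1 RW=1 US=1 PS=0]
  L2: frame=0x49 idx=5 entry=0x4B007 [P=1 RW=1 US=1 PS=0]
  L3: frame=0x4B idx=12 entry=0x4F007 [P=1 RW=1 US=1 PS=0]
  ⇒ phys 0x4FBE9  [4 reads]
#2 VA=0x203804014A8 (w,user):
  L0: frame=0x37 idx=4 entry=0x50007 [P=1 RW=1 US=1 PS=0]
  L1: frame=0x50 idx=14 entry=0x52007 [P=1 RW=1 US=1 PS=0]
  L2: frame=0x52 idx=2 entry=0x56007 [P=1 RW=1 US=1 PS=0]
  L3: frame=0x56 idx=1 entry=0x59007 [P=1 RW=1 US=1 PS=0]
  ⇒ phys 0x594A8  [4 reads]
#3 VA=0x848001A038 (r,user):
  L0: frame=0x37 idx=1 entry=0x5C007 [P=1 RW=1 US=1 PS=0]
  L1: frame=0x5C idx=18 entry=0x5F007 [P=1 RW=1 US=1 PS=0]
  L2: frame=0x5F idx=0 entry=0x62007 [P=1 RW=1 US=1 PS=0]
  L3: frame=0x62 idx=26 entry=0x66007 [P=1 RW=1 US=1 PS=0]
  ⇒ phys 0x66038  [4 reads]

Access #2 PA: 0x594A8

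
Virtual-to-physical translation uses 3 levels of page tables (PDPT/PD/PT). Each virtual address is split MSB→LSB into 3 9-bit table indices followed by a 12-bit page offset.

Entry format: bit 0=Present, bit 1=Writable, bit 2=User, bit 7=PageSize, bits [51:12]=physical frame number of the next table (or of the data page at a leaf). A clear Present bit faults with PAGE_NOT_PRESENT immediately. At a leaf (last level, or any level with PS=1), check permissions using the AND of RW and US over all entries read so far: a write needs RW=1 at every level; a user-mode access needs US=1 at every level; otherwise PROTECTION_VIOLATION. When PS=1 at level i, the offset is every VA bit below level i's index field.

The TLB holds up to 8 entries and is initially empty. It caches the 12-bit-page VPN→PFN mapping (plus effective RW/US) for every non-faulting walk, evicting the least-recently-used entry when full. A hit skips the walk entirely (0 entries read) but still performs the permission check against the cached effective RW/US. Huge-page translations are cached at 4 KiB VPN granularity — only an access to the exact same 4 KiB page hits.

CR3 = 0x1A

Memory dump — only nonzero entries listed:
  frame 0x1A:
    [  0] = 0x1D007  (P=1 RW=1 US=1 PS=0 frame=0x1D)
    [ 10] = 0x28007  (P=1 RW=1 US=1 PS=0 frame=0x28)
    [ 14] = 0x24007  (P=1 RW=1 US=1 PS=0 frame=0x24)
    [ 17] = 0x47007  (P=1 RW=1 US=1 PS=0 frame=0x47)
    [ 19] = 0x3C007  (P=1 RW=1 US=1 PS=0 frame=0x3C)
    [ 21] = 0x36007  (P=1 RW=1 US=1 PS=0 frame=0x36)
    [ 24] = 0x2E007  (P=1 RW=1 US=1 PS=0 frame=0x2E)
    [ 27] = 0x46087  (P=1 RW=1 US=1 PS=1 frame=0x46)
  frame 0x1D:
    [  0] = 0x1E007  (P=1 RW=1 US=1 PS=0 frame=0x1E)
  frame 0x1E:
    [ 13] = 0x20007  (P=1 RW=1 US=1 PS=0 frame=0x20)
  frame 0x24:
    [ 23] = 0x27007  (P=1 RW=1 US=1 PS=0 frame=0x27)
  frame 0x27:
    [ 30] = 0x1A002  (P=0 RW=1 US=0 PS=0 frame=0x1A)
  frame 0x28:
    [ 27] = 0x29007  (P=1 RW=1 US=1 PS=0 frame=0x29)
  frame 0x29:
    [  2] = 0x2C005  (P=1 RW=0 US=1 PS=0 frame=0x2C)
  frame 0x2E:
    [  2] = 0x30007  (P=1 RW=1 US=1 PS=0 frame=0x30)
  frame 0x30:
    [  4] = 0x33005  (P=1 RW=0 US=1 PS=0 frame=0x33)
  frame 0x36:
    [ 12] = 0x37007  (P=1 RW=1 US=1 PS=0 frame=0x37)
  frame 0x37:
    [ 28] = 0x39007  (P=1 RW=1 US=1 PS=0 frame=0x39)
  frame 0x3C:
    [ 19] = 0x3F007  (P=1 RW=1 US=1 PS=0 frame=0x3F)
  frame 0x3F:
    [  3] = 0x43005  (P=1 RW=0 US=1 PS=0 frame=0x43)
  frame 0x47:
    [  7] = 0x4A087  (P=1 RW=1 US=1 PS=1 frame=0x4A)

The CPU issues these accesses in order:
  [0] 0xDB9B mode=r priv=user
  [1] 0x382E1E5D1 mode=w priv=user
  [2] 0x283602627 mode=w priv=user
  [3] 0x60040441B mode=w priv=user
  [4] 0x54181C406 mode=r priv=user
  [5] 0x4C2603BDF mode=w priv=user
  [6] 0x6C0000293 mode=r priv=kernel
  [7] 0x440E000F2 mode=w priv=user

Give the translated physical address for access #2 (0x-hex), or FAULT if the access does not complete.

Walk each access:
#0 VA=0xDB9B (r,user):
  lvl0: tbl 0x1A, slot 0 ⇒ 0x1D007 (P1/RW1/US1/PS0)
  lvl1: tbl 0x1D, slot 0 ⇒ 0x1E007 (P1/RW1/US1/PS0)
  lvl2: tbl 0x1E, slot 13 ⇒ 0x20007 (P1/RW1/US1/PS0)
  ⇒ phys 0x20B9B  [3 reads]
#1 VA=0x382E1E5D1 (w,user):
  lvl0: tbl 0x1A, slot 14 ⇒ 0x24007 (P1/RW1/US1/PS0)
  lvl1: tbl 0x24, slot 23 ⇒ 0x27007 (P1/RW1/US1/PS0)
  lvl2: tbl 0x27, slot 30 ⇒ 0x1A002 (P0/RW1/US0/PS0)
  ✗ PAGE_NOT_PRESENT  [3 reads]
#2 VA=0x283602627 (w,user):
  lvl0: tbl 0x1A, slot 10 ⇒ 0x28007 (P1/RW1/US1/PS0)
  lvl1: tbl 0x28, slot 27 ⇒ 0x29007 (P1/RW1/US1/PS0)
  lvl2: tbl 0x29, slot 2 ⇒ 0x2C005 (P1/RW0/US1/PS0)
  ✗ PROTECTION_VIOLATION  [3 reads]
#3 VA=0x60040441B (w,user):
  lvl0: tbl 0x1A, slot 24 ⇒ 0x2E007 (P1/RW1/US1/PS0)
  lvl1: tbl 0x2E, slot 2 ⇒ 0x30007 (P1/RW1/US1/PS0)
  lvl2: tbl 0x30, slot 4 ⇒ 0x33005 (P1/RW0/US1/PS0)
  ✗ PROTECTION_VIOLATION  [3 reads]
#4 VA=0x54181C406 (r,user):
  lvl0: tbl 0x1A, slot 21 ⇒ 0x36007 (P1/RW1/US1/PS0)
  lvl1: tbl 0x36, slot 12 ⇒ 0x37007 (P1/RW1/US1/PS0)
  lvl2: tbl 0x37, slot 28 ⇒ 0x39007 (P1/RW1/US1/PS0)
  ⇒ phys 0x39406  [3 reads]
#5 VA=0x4C2603BDF (w,user):
  lvl0: tbl 0x1A, slot 19 ⇒ 0x3C007 (P1/RW1/US1/PS0)
  lvl1: tbl 0x3C, slot 19 ⇒ 0x3F007 (P1/RW1/US1/PS0)
  lvl2: tbl 0x3F, slot 3 ⇒ 0x43005 (P1/RW0/US1/PS0)
  ✗ PROTECTION_VIOLATION  [3 reads]
#6 VA=0x6C0000293 (r,kernel):
  lvl0: tbl 0x1A, slot 27 ⇒ 0x46087 (P1/RW1/US1/PS1)
  ⇒ phys 0x46293 (huge @L0)  [1 reads]
#7 VA=0x440E000F2 (w,user):
  lvl0: tbl 0x1A, slot 17 ⇒ 0x47007 (P1/RW1/US1/PS0)
  lvl1: tbl 0x47, slot 7 ⇒ 0x4A087 (P1/RW1/US1/PS1)
  ⇒ phys 0x4A0F2 (huge @L1)  [2 reads]

Access #2 PA: FAULT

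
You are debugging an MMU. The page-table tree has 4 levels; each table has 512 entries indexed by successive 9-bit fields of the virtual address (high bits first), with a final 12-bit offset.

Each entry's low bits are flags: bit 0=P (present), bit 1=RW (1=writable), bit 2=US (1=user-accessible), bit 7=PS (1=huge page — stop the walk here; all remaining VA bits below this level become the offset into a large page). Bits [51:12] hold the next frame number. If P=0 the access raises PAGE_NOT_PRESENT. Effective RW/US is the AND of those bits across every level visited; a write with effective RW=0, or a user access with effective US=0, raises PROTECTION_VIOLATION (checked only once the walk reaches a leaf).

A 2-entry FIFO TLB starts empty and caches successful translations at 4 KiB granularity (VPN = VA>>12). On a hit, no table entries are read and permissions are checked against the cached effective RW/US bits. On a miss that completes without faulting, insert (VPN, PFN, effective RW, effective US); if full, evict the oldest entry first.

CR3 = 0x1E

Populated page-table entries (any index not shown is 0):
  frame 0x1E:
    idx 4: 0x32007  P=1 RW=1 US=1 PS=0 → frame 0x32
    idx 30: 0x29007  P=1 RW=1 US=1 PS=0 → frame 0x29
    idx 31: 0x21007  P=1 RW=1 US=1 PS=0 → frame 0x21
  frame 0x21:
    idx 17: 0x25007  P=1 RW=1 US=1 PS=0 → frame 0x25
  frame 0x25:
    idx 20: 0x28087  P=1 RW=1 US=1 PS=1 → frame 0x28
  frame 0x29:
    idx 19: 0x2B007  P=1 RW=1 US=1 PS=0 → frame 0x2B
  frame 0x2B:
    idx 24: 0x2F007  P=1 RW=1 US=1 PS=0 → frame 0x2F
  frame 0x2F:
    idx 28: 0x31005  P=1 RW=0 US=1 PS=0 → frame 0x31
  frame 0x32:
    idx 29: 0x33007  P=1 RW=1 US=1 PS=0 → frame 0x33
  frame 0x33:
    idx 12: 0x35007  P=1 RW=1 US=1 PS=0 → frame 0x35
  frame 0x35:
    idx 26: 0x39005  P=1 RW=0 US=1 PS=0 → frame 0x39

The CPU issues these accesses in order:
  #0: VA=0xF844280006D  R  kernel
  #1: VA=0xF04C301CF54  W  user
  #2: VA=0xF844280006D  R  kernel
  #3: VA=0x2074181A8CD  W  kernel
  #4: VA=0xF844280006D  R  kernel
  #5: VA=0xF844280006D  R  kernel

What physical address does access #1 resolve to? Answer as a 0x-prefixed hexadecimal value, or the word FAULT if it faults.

Walk each access:
#0 VA=0xF844280006D (r,kernel):
  L0: frame=0x1E idx=31 entry=0x21007 [P=1 RW=1 US=1 PS=0]
  L1: frame=0x21 idx=17 entry=0x25007 [P=1 RW=1 US=1 PS=0]
  L2: frame=0x25 idx=20 entry=0x28087 [P=1 RW=1 US=1 PS=1]
  ✓ 0x2806D (huge @L2)  — 3 lookups
#1 VA=0xF04C301CF54 (w,user):
  L0: frame=0x1E idx=30 entry=0x29007 [P=1 RW=1 US=1 PS=0]
  L1: frame=0x29 idx=19 entry=0x2B007 [P=1 RW=1 US=1 PS=0]
  L2: frame=0x2B idx=24 entry=0x2F007 [P=1 RW=1 US=1 PS=0]
  L3: frame=0x2F idx=28 entry=0x31005 [P=1 RW=0 US=1 PS=0]
  ✗ PROTECTION_VIOLATION  [4 reads]
#2 VA=0xF844280006D (r,kernel):
  TLB hit vpn=0xF8442800 → PA=0x2806D
#3 VA=0x2074181A8CD (w,kernel):
  L0: frame=0x1E idx=4 entry=0x32007 [P=1 RW=1 US=1 PS=0]
  L1: frame=0x32 idx=29 entry=0x33007 [P=1 RW=1 US=1 PS=0]
  L2: frame=0x33 idx=12 entry=0x35007 [P=1 RW=1 US=1 PS=0]
  L3: frame=0x35 idx=26 entry=0x39005 [P=1 RW=0 US=1 PS=0]
  ✗ PROTECTION_VIOLATION  [4 reads]
#4 VA=0xF844280006D (r,kernel):
  TLB hit vpn=0xF8442800 → PA=0x2806D
#5 VA=0xF844280006D (r,kernel):
  TLB hit vpn=0xF8442800 → PA=0x2806D

Access #1 PA: FAULT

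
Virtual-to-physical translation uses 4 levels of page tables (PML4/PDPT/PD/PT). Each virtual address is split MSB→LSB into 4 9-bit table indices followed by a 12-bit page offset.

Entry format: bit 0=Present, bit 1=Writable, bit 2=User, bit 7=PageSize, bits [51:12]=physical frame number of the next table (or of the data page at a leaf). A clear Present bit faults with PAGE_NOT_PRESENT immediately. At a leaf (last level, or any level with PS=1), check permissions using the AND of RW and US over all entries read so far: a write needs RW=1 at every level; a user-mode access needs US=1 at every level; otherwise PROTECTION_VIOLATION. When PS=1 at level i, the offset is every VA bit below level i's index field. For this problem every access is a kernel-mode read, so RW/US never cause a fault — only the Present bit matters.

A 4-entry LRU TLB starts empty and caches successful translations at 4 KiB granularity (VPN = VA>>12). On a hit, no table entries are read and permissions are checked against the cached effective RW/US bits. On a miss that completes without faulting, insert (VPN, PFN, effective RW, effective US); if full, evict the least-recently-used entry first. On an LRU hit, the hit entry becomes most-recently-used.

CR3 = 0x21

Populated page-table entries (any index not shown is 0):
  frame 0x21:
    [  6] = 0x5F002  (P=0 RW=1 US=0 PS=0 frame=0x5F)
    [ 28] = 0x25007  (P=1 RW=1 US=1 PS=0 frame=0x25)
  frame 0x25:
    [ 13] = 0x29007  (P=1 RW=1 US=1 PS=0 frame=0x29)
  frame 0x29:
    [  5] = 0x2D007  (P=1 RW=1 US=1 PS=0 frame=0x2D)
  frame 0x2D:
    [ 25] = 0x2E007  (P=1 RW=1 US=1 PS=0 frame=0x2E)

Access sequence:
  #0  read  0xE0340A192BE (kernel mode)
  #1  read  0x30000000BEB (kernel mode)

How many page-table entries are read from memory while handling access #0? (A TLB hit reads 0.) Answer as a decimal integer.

Per-access translation:
#0 VA=0xE0340A192BE (r,kernel):
  [0] read 0x21 idx=28: raw=0x25007 flags P=1 W=1 U=1 S=0
  [1] read 0x25 idx=13: raw=0x29007 flags P=1 W=1 U=1 S=0
  [2] read 0x29 idx=5: raw=0x2D007 flags P=1 W=1 U=1 S=0
  [3] read 0x2D idx=25: raw=0x2E007 flags P=1 W=1 U=1 S=0
  → PA=0x2E2BE  (4 entries read)
#1 VA=0x30000000BEB (r,kernel):
  [0] read 0x21 idx=6: raw=0x5F002 flags P=0 W=1 U=0 S=0
  ⇒ fault: PAGE_NOT_PRESENT  — 1 lookups

Entries read for #0: 4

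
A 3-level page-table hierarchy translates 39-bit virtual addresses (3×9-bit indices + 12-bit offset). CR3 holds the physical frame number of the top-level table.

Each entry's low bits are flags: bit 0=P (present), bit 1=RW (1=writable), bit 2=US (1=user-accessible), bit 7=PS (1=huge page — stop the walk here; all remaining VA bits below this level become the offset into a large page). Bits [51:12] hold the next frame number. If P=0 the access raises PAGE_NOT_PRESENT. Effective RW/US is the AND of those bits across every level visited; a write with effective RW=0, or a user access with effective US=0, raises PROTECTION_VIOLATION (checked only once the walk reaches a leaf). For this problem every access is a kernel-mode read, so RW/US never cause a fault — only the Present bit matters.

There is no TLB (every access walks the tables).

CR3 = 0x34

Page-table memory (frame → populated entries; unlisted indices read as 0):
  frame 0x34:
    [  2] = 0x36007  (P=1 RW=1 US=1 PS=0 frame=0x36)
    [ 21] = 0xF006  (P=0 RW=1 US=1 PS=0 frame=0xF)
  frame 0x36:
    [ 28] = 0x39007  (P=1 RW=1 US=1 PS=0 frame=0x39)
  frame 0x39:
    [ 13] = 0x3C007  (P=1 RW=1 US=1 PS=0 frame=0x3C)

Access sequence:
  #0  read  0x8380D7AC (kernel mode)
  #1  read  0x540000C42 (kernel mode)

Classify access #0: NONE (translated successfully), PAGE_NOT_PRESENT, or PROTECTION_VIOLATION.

Per-access translation:
#0 VA=0x8380D7AC (r,kernel):
  L0 @0x34[2] → 0x36007  P=1,RW=1,US=1,PS=0
  L1 @0x36[28] → 0x39007  P=1,RW=1,US=1,PS=0
  L2 @0x39[13] → 0x3C007  P=1,RW=1,US=1,PS=0
  ⇒ phys 0x3C7AC  [3 reads]
#1 VA=0x540000C42 (r,kernel):
  L0 @0x34[21] → 0xF006  P=0,RW=1,US=1,PS=0
  ⇒ fault: PAGE_NOT_PRESENT  — 1 lookups

Access #0 fault: NONE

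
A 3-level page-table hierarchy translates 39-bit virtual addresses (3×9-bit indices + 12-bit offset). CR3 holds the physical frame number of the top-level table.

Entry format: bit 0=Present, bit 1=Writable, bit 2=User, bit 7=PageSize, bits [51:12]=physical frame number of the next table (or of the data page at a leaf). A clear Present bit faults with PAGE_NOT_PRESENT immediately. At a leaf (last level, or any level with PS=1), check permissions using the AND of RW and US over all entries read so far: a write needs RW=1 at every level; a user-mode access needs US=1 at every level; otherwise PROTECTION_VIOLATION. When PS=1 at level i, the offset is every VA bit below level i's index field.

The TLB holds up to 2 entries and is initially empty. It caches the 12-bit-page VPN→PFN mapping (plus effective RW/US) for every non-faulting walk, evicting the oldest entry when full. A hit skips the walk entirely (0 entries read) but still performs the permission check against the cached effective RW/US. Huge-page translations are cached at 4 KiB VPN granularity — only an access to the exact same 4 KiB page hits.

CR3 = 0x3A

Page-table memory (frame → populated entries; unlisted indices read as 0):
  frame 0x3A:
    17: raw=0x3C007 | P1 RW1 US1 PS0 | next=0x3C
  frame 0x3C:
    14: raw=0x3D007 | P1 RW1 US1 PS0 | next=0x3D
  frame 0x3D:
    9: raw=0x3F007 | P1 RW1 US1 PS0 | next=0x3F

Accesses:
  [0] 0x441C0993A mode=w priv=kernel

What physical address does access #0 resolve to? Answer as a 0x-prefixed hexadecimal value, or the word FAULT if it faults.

Trace:
#0 VA=0x441C0993A (w,kernel):
  lvl0: tbl 0x3A, slot 17 ⇒ 0x3C007 (P1/RW1/US1/PS0)
  lvl1: tbl 0x3C, slot 14 ⇒ 0x3D007 (P1/RW1/US1/PS0)
  lvl2: tbl 0x3D, slot 9 ⇒ 0x3F007 (P1/RW1/US1/PS0)
  ⇒ phys 0x3F93A  [3 reads]

Access #0 PA: 0x3F93A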